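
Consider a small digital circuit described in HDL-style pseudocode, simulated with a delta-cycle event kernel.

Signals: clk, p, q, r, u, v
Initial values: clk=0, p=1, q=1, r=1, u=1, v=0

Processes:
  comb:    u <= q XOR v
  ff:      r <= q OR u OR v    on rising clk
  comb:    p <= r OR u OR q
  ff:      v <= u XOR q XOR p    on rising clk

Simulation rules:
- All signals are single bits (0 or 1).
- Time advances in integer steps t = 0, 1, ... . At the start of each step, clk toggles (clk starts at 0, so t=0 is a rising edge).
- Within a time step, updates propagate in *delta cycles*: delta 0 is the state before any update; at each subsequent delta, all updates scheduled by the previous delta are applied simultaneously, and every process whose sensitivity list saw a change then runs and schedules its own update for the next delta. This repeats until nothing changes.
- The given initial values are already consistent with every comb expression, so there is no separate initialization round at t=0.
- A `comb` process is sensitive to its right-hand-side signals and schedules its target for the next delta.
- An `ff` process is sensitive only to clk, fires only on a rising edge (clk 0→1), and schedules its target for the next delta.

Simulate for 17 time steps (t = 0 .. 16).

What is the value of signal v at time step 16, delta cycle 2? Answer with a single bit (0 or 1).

1

t0.Δ0 v=0 p=1 u=1 clk=0 r=1 q=1
t0.Δ1 v=0 p=1 u=1 clk=1 r=1 q=1
t0.Δ2 v=1 p=1 u=1 clk=1 r=1 q=1
t0.Δ3 v=1 p=1 u=0 clk=1 r=1 q=1
t1.Δ0 v=1 p=1 u=0 clk=1 r=1 q=1
t1.Δ1 v=1 p=1 u=0 clk=0 r=1 q=1
t2.Δ0 v=1 p=1 u=0 clk=0 r=1 q=1
t2.Δ1 v=1 p=1 u=0 clk=1 r=1 q=1
t2.Δ2 v=0 p=1 u=0 clk=1 r=1 q=1
t2.Δ3 v=0 p=1 u=1 clk=1 r=1 q=1
t3.Δ0 v=0 p=1 u=1 clk=1 r=1 q=1
t3.Δ1 v=0 p=1 u=1 clk=0 r=1 q=1
t4.Δ0 v=0 p=1 u=1 clk=0 r=1 q=1
t4.Δ1 v=0 p=1 u=1 clk=1 r=1 q=1
t4.Δ2 v=1 p=1 u=1 clk=1 r=1 q=1
t4.Δ3 v=1 p=1 u=0 clk=1 r=1 q=1
t5.Δ0 v=1 p=1 u=0 clk=1 r=1 q=1
t5.Δ1 v=1 p=1 u=0 clk=0 r=1 q=1
t6.Δ0 v=1 p=1 u=0 clk=0 r=1 q=1
t6.Δ1 v=1 p=1 u=0 clk=1 r=1 q=1
t6.Δ2 v=0 p=1 u=0 clk=1 r=1 q=1
t6.Δ3 v=0 p=1 u=1 clk=1 r=1 q=1
t7.Δ0 v=0 p=1 u=1 clk=1 r=1 q=1
t7.Δ1 v=0 p=1 u=1 clk=0 r=1 q=1
t8.Δ0 v=0 p=1 u=1 clk=0 r=1 q=1
t8.Δ1 v=0 p=1 u=1 clk=1 r=1 q=1
t8.Δ2 v=1 p=1 u=1 clk=1 r=1 q=1
t8.Δ3 v=1 p=1 u=0 clk=1 r=1 q=1
t9.Δ0 v=1 p=1 u=0 clk=1 r=1 q=1
t9.Δ1 v=1 p=1 u=0 clk=0 r=1 q=1
t10.Δ0 v=1 p=1 u=0 clk=0 r=1 q=1
t10.Δ1 v=1 p=1 u=0 clk=1 r=1 q=1
t10.Δ2 v=0 p=1 u=0 clk=1 r=1 q=1
t10.Δ3 v=0 p=1 u=1 clk=1 r=1 q=1
t11.Δ0 v=0 p=1 u=1 clk=1 r=1 q=1
t11.Δ1 v=0 p=1 u=1 clk=0 r=1 q=1
t12.Δ0 v=0 p=1 u=1 clk=0 r=1 q=1
t12.Δ1 v=0 p=1 u=1 clk=1 r=1 q=1
t12.Δ2 v=1 p=1 u=1 clk=1 r=1 q=1
t12.Δ3 v=1 p=1 u=0 clk=1 r=1 q=1
t13.Δ0 v=1 p=1 u=0 clk=1 r=1 q=1
t13.Δ1 v=1 p=1 u=0 clk=0 r=1 q=1
t14.Δ0 v=1 p=1 u=0 clk=0 r=1 q=1
t14.Δ1 v=1 p=1 u=0 clk=1 r=1 q=1
t14.Δ2 v=0 p=1 u=0 clk=1 r=1 q=1
t14.Δ3 v=0 p=1 u=1 clk=1 r=1 q=1
t15.Δ0 v=0 p=1 u=1 clk=1 r=1 q=1
t15.Δ1 v=0 p=1 u=1 clk=0 r=1 q=1
t16.Δ0 v=0 p=1 u=1 clk=0 r=1 q=1
t16.Δ1 v=0 p=1 u=1 clk=1 r=1 q=1
t16.Δ2 v=1 p=1 u=1 clk=1 r=1 q=1
t16.Δ3 v=1 p=1 u=0 clk=1 r=1 q=1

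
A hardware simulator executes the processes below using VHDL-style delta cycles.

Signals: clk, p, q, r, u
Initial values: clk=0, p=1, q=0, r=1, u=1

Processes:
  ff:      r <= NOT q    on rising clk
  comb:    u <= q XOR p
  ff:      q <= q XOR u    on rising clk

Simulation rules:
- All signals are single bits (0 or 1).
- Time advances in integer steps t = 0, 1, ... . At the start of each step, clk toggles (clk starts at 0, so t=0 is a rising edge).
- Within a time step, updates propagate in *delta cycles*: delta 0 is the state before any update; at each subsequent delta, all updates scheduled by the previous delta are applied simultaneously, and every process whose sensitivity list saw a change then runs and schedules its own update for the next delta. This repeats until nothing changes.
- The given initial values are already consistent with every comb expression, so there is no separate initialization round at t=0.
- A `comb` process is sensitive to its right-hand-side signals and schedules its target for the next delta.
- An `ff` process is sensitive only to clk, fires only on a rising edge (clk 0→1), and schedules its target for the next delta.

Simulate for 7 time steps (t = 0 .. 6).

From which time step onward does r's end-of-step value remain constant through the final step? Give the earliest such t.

t=0 Δ0: q=0 u=1 r=1 p=1 clk=0
  Δ1: clk:0→1
  Δ2: q:0→1
  Δ3: u:1→0
  (3Δ to stable)
t=1 Δ0: q=1 u=0 r=1 p=1 clk=1
  Δ1: clk:1→0
  (1Δ to stable)
t=2 Δ0: q=1 u=0 r=1 p=1 clk=0
  Δ1: clk:0→1
  Δ2: r:1→0
  (2Δ to stable)
t=3 Δ0: q=1 u=0 r=0 p=1 clk=1
  Δ1: clk:1→0
  (1Δ to stable)
t=4 Δ0: q=1 u=0 r=0 p=1 clk=0
  Δ1: clk:0→1
  (1Δ to stable)
t=5 Δ0: q=1 u=0 r=0 p=1 clk=1
  Δ1: clk:1→0
  (1Δ to stable)
t=6 Δ0: q=1 u=0 r=0 p=1 clk=0
  Δ1: clk:0→1
  (1Δ to stable)

2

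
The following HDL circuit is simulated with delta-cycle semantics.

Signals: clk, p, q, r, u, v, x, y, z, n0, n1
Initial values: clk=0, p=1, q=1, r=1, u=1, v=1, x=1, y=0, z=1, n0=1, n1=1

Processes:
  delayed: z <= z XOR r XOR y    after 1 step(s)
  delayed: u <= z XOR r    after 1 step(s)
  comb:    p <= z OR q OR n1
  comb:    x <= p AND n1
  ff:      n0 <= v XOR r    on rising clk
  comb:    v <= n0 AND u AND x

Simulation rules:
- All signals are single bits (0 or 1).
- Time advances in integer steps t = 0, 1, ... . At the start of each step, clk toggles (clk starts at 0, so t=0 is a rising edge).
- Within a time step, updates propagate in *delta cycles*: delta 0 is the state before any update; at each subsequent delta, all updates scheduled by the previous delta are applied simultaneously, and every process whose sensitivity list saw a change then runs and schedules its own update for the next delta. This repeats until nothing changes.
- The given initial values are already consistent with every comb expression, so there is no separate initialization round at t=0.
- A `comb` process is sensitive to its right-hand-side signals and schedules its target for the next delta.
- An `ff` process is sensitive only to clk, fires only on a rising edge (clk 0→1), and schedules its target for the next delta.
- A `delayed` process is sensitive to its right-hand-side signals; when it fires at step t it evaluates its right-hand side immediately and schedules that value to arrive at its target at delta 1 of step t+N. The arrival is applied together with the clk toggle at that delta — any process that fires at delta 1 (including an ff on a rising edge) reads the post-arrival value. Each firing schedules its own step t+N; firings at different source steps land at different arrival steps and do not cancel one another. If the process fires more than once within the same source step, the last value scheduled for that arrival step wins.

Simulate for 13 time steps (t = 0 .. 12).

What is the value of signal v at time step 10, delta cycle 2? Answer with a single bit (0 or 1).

[bits: u,clk,q,y,n1,r,p,n0,v,z,x]
t=0: Δ0=10101111111 Δ1=11101111111 Δ2=11101110111 Δ3=11101110011 | 3Δ
t=1: Δ0=11101110011 Δ1=10101110011 | 1Δ
t=2: Δ0=10101110011 Δ1=11101110011 Δ2=11101111011 Δ3=11101111111 | 3Δ
t=3: Δ0=11101111111 Δ1=10101111111 | 1Δ
t=4: Δ0=10101111111 Δ1=11101111111 Δ2=11101110111 Δ3=11101110011 | 3Δ
t=5: Δ0=11101110011 Δ1=10101110011 | 1Δ
t=6: Δ0=10101110011 Δ1=11101110011 Δ2=11101111011 Δ3=11101111111 | 3Δ
t=7: Δ0=11101111111 Δ1=10101111111 | 1Δ
t=8: Δ0=10101111111 Δ1=11101111111 Δ2=11101110111 Δ3=11101110011 | 3Δ
t=9: Δ0=11101110011 Δ1=10101110011 | 1Δ
t=10: Δ0=10101110011 Δ1=11101110011 Δ2=11101111011 Δ3=11101111111 | 3Δ
t=11: Δ0=11101111111 Δ1=10101111111 | 1Δ
t=12: Δ0=10101111111 Δ1=11101111111 Δ2=11101110111 Δ3=11101110011 | 3Δ

0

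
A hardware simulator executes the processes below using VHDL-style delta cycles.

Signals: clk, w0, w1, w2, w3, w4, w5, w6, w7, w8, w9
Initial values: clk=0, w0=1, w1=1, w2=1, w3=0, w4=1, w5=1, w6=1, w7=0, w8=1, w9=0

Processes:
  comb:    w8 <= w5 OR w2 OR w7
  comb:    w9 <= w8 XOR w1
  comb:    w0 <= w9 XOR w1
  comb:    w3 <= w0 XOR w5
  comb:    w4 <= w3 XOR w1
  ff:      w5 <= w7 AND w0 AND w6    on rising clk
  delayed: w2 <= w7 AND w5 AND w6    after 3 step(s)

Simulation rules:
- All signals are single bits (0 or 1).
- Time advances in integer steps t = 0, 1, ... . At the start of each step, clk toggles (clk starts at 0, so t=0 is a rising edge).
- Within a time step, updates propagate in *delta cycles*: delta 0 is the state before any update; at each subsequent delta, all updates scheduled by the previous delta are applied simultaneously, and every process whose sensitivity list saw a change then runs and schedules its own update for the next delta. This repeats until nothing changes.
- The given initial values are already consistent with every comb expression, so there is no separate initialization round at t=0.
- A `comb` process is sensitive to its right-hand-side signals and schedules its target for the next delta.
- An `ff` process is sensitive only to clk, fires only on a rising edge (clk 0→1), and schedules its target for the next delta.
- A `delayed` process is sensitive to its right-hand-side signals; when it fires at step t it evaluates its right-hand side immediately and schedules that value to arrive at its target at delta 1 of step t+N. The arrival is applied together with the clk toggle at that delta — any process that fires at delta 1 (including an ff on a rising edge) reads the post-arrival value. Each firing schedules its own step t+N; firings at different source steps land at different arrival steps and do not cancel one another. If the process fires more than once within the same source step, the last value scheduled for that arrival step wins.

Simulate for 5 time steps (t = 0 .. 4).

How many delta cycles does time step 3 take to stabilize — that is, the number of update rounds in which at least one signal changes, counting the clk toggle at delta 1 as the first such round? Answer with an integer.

t=0 Δ0: w0=1 w1=1 w4=1 w7=0 w6=1 w2=1 w3=0 clk=0 w5=1 w9=0 w8=1
  Δ1: clk:0→1
  Δ2: w5:1→0
  Δ3: w3:0→1
  Δ4: w4:1→0
  (4Δ to stable)
t=1 Δ0: w0=1 w1=1 w4=0 w7=0 w6=1 w2=1 w3=1 clk=1 w5=0 w9=0 w8=1
  Δ1: clk:1→0
  (1Δ to stable)
t=2 Δ0: w0=1 w1=1 w4=0 w7=0 w6=1 w2=1 w3=1 clk=0 w5=0 w9=0 w8=1
  Δ1: clk:0→1
  (1Δ to stable)
t=3 Δ0: w0=1 w1=1 w4=0 w7=0 w6=1 w2=1 w3=1 clk=1 w5=0 w9=0 w8=1
  Δ1: w2:1→0, clk:1→0
  Δ2: w8:1→0
  Δ3: w9:0→1
  Δ4: w0:1→0
  Δ5: w3:1→0
  Δ6: w4:0→1
  (6Δ to stable)
t=4 Δ0: w0=0 w1=1 w4=1 w7=0 w6=1 w2=0 w3=0 clk=0 w5=0 w9=1 w8=0
  Δ1: clk:0→1
  (1Δ to stable)

6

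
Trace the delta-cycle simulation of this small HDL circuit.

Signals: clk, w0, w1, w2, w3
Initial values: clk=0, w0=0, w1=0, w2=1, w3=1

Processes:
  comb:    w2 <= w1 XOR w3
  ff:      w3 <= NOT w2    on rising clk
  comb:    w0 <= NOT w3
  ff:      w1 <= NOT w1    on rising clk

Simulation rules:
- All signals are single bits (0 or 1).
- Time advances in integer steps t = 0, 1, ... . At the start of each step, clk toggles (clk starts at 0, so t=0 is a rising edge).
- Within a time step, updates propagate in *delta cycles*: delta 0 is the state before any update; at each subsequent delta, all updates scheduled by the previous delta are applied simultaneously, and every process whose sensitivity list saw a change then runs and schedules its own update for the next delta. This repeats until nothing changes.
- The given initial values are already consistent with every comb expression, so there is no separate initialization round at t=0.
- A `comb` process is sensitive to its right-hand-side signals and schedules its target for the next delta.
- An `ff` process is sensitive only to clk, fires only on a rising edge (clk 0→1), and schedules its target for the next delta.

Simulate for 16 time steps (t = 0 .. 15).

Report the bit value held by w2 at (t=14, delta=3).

t=0 Δ0: w3=1 w0=0 w2=1 clk=0 w1=0
  Δ1: clk:0→1
  Δ2: w3:1→0, w1:0→1
  Δ3: w0:0→1
  (3Δ to stable)
t=1 Δ0: w3=0 w0=1 w2=1 clk=1 w1=1
  Δ1: clk:1→0
  (1Δ to stable)
t=2 Δ0: w3=0 w0=1 w2=1 clk=0 w1=1
  Δ1: clk:0→1
  Δ2: w1:1→0
  Δ3: w2:1→0
  (3Δ to stable)
t=3 Δ0: w3=0 w0=1 w2=0 clk=1 w1=0
  Δ1: clk:1→0
  (1Δ to stable)
t=4 Δ0: w3=0 w0=1 w2=0 clk=0 w1=0
  Δ1: clk:0→1
  Δ2: w3:0→1, w1:0→1
  Δ3: w0:1→0
  (3Δ to stable)
t=5 Δ0: w3=1 w0=0 w2=0 clk=1 w1=1
  Δ1: clk:1→0
  (1Δ to stable)
t=6 Δ0: w3=1 w0=0 w2=0 clk=0 w1=1
  Δ1: clk:0→1
  Δ2: w1:1→0
  Δ3: w2:0→1
  (3Δ to stable)
t=7 Δ0: w3=1 w0=0 w2=1 clk=1 w1=0
  Δ1: clk:1→0
  (1Δ to stable)
t=8 Δ0: w3=1 w0=0 w2=1 clk=0 w1=0
  Δ1: clk:0→1
  Δ2: w3:1→0, w1:0→1
  Δ3: w0:0→1
  (3Δ to stable)
t=9 Δ0: w3=0 w0=1 w2=1 clk=1 w1=1
  Δ1: clk:1→0
  (1Δ to stable)
t=10 Δ0: w3=0 w0=1 w2=1 clk=0 w1=1
  Δ1: clk:0→1
  Δ2: w1:1→0
  Δ3: w2:1→0
  (3Δ to stable)
t=11 Δ0: w3=0 w0=1 w2=0 clk=1 w1=0
  Δ1: clk:1→0
  (1Δ to stable)
t=12 Δ0: w3=0 w0=1 w2=0 clk=0 w1=0
  Δ1: clk:0→1
  Δ2: w3:0→1, w1:0→1
  Δ3: w0:1→0
  (3Δ to stable)
t=13 Δ0: w3=1 w0=0 w2=0 clk=1 w1=1
  Δ1: clk:1→0
  (1Δ to stable)
t=14 Δ0: w3=1 w0=0 w2=0 clk=0 w1=1
  Δ1: clk:0→1
  Δ2: w1:1→0
  Δ3: w2:0→1
  (3Δ to stable)
t=15 Δ0: w3=1 w0=0 w2=1 clk=1 w1=0
  Δ1: clk:1→0
  (1Δ to stable)

1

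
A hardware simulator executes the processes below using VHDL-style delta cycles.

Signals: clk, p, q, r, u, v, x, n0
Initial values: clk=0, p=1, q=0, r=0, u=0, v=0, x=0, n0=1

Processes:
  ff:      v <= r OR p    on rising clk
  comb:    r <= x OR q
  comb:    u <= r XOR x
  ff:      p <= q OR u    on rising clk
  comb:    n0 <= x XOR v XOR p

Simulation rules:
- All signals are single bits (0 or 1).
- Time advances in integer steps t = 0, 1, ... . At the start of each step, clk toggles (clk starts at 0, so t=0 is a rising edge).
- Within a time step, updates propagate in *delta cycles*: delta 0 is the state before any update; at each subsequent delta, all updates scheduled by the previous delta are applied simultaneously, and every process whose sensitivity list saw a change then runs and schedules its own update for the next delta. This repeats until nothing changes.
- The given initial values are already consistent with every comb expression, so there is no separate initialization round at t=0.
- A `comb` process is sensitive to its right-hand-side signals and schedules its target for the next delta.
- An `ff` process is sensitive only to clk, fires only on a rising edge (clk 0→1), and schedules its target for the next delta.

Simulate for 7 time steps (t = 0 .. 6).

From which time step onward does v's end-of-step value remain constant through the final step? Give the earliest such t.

2

t0.Δ0 q=0 clk=0 r=0 x=0 v=0 u=0 p=1 n0=1
t0.Δ1 q=0 clk=1 r=0 x=0 v=0 u=0 p=1 n0=1
t0.Δ2 q=0 clk=1 r=0 x=0 v=1 u=0 p=0 n0=1
t1.Δ0 q=0 clk=1 r=0 x=0 v=1 u=0 p=0 n0=1
t1.Δ1 q=0 clk=0 r=0 x=0 v=1 u=0 p=0 n0=1
t2.Δ0 q=0 clk=0 r=0 x=0 v=1 u=0 p=0 n0=1
t2.Δ1 q=0 clk=1 r=0 x=0 v=1 u=0 p=0 n0=1
t2.Δ2 q=0 clk=1 r=0 x=0 v=0 u=0 p=0 n0=1
t2.Δ3 q=0 clk=1 r=0 x=0 v=0 u=0 p=0 n0=0
t3.Δ0 q=0 clk=1 r=0 x=0 v=0 u=0 p=0 n0=0
t3.Δ1 q=0 clk=0 r=0 x=0 v=0 u=0 p=0 n0=0
t4.Δ0 q=0 clk=0 r=0 x=0 v=0 u=0 p=0 n0=0
t4.Δ1 q=0 clk=1 r=0 x=0 v=0 u=0 p=0 n0=0
t5.Δ0 q=0 clk=1 r=0 x=0 v=0 u=0 p=0 n0=0
t5.Δ1 q=0 clk=0 r=0 x=0 v=0 u=0 p=0 n0=0
t6.Δ0 q=0 clk=0 r=0 x=0 v=0 u=0 p=0 n0=0
t6.Δ1 q=0 clk=1 r=0 x=0 v=0 u=0 p=0 n0=0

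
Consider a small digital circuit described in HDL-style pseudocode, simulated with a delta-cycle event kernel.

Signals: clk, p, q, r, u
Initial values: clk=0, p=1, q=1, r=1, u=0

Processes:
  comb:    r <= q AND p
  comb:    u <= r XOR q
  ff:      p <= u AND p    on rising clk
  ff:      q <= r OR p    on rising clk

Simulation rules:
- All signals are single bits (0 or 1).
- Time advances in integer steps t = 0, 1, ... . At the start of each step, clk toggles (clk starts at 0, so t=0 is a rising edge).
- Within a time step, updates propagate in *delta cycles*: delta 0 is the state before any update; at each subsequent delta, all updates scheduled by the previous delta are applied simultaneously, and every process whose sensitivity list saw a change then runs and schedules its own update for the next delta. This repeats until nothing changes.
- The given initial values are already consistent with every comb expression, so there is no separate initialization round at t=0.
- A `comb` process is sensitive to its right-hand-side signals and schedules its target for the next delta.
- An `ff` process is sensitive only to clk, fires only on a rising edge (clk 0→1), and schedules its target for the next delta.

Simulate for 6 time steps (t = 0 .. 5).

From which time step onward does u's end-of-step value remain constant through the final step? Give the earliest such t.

2

t=0 Δ0: p=1 clk=0 u=0 r=1 q=1
  Δ1: clk:0→1
  Δ2: p:1→0
  Δ3: r:1→0
  Δ4: u:0→1
  (4Δ to stable)
t=1 Δ0: p=0 clk=1 u=1 r=0 q=1
  Δ1: clk:1→0
  (1Δ to stable)
t=2 Δ0: p=0 clk=0 u=1 r=0 q=1
  Δ1: clk:0→1
  Δ2: q:1→0
  Δ3: u:1→0
  (3Δ to stable)
t=3 Δ0: p=0 clk=1 u=0 r=0 q=0
  Δ1: clk:1→0
  (1Δ to stable)
t=4 Δ0: p=0 clk=0 u=0 r=0 q=0
  Δ1: clk:0→1
  (1Δ to stable)
t=5 Δ0: p=0 clk=1 u=0 r=0 q=0
  Δ1: clk:1→0
  (1Δ to stable)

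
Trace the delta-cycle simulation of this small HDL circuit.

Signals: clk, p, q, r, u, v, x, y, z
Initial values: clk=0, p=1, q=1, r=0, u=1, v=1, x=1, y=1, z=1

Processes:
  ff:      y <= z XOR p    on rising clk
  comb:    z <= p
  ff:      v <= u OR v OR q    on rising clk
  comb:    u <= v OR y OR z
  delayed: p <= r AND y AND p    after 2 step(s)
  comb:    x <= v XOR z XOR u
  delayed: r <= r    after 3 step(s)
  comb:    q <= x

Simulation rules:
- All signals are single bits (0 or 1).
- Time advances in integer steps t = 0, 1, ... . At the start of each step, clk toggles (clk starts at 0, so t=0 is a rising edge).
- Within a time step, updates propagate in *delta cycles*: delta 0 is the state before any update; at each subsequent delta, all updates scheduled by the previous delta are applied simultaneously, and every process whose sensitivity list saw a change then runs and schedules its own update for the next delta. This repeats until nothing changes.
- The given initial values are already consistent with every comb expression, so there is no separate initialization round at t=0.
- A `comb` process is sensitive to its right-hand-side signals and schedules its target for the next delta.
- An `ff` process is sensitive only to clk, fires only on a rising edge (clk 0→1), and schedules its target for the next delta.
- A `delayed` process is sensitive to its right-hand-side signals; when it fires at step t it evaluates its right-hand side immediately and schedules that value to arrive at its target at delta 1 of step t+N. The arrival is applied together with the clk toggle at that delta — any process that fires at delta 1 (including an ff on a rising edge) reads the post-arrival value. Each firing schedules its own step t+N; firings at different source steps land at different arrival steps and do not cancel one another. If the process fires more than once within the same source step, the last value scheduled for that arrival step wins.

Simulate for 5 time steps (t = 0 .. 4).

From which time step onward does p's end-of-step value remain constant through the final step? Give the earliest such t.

t=0 Δ0: u=1 q=1 z=1 v=1 clk=0 y=1 x=1 p=1 r=0
  Δ1: clk:0→1
  Δ2: y:1→0
  (2Δ to stable)
t=1 Δ0: u=1 q=1 z=1 v=1 clk=1 y=0 x=1 p=1 r=0
  Δ1: clk:1→0
  (1Δ to stable)
t=2 Δ0: u=1 q=1 z=1 v=1 clk=0 y=0 x=1 p=1 r=0
  Δ1: clk:0→1, p:1→0
  Δ2: z:1→0, y:0→1
  Δ3: x:1→0
  Δ4: q:1→0
  (4Δ to stable)
t=3 Δ0: u=1 q=0 z=0 v=1 clk=1 y=1 x=0 p=0 r=0
  Δ1: clk:1→0
  (1Δ to stable)
t=4 Δ0: u=1 q=0 z=0 v=1 clk=0 y=1 x=0 p=0 r=0
  Δ1: clk:0→1
  Δ2: y:1→0
  (2Δ to stable)

2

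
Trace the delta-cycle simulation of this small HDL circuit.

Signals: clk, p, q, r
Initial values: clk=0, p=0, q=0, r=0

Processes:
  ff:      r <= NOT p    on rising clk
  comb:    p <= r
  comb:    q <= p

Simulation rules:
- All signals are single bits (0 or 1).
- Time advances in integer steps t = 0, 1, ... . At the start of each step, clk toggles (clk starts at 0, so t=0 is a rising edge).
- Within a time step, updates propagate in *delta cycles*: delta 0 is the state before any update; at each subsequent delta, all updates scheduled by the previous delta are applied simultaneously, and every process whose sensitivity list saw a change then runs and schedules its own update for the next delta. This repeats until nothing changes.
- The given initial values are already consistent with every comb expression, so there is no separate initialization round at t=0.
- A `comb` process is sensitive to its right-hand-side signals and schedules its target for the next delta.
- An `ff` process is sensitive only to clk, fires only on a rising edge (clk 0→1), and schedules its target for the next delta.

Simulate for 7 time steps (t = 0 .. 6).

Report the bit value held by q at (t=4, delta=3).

t=0 Δ0: q=0 clk=0 p=0 r=0
  Δ1: clk:0→1
  Δ2: r:0→1
  Δ3: p:0→1
  Δ4: q:0→1
  (4Δ to stable)
t=1 Δ0: q=1 clk=1 p=1 r=1
  Δ1: clk:1→0
  (1Δ to stable)
t=2 Δ0: q=1 clk=0 p=1 r=1
  Δ1: clk:0→1
  Δ2: r:1→0
  Δ3: p:1→0
  Δ4: q:1→0
  (4Δ to stable)
t=3 Δ0: q=0 clk=1 p=0 r=0
  Δ1: clk:1→0
  (1Δ to stable)
t=4 Δ0: q=0 clk=0 p=0 r=0
  Δ1: clk:0→1
  Δ2: r:0→1
  Δ3: p:0→1
  Δ4: q:0→1
  (4Δ to stable)
t=5 Δ0: q=1 clk=1 p=1 r=1
  Δ1: clk:1→0
  (1Δ to stable)
t=6 Δ0: q=1 clk=0 p=1 r=1
  Δ1: clk:0→1
  Δ2: r:1→0
  Δ3: p:1→0
  Δ4: q:1→0
  (4Δ to stable)

0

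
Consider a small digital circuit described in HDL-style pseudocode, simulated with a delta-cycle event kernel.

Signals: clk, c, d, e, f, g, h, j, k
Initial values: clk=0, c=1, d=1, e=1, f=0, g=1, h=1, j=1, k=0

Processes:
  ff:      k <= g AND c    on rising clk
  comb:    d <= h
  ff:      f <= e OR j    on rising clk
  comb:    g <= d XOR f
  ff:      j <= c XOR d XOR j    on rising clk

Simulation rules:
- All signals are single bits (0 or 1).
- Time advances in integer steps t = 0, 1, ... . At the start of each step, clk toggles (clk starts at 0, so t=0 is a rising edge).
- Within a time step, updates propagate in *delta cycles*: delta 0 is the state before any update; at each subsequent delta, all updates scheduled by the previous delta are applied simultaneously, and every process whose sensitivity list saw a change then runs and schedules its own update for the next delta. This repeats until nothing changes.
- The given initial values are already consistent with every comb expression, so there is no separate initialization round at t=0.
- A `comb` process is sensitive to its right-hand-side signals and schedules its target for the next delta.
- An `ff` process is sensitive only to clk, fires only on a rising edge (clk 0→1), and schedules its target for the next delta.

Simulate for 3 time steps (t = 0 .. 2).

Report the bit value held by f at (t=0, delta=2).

t=0 Δ0: d=1 g=1 f=0 h=1 j=1 clk=0 k=0 e=1 c=1
  Δ1: clk:0→1
  Δ2: f:0→1, k:0→1
  Δ3: g:1→0
  (3Δ to stable)
t=1 Δ0: d=1 g=0 f=1 h=1 j=1 clk=1 k=1 e=1 c=1
  Δ1: clk:1→0
  (1Δ to stable)
t=2 Δ0: d=1 g=0 f=1 h=1 j=1 clk=0 k=1 e=1 c=1
  Δ1: clk:0→1
  Δ2: k:1→0
  (2Δ to stable)

1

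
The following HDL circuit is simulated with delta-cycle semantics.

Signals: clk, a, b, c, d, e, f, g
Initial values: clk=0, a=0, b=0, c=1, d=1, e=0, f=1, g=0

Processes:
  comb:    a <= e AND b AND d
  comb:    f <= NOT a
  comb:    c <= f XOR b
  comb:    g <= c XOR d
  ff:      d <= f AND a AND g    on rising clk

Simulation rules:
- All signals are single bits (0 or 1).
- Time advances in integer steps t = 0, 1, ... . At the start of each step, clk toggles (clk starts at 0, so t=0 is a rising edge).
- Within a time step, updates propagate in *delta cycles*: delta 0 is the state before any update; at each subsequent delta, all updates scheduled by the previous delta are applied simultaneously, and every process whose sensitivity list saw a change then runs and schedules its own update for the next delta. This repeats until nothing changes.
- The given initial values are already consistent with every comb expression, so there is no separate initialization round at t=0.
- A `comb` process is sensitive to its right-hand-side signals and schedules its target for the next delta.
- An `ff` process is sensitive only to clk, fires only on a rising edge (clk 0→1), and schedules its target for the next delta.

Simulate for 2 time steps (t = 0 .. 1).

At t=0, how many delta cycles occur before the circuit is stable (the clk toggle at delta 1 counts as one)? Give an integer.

3

[bits: c,b,clk,a,d,f,g,e]
t=0: Δ0=10001100 Δ1=10101100 Δ2=10100100 Δ3=10100110 | 3Δ
t=1: Δ0=10100110 Δ1=10000110 | 1Δ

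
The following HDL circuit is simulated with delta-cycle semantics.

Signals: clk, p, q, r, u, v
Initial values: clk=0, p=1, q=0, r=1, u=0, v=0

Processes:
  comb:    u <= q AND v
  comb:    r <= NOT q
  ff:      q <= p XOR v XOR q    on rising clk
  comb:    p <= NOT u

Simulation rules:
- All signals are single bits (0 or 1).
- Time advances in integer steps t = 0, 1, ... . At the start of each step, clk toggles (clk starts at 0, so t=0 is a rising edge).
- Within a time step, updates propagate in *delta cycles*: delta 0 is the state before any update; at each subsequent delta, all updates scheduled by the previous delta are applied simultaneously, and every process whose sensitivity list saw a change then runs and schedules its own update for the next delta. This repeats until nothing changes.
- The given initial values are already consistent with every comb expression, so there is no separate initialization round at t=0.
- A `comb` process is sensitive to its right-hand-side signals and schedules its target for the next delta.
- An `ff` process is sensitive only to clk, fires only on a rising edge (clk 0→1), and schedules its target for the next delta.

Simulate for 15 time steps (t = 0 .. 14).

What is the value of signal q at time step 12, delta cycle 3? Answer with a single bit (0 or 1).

t=0 Δ0: q=0 u=0 v=0 p=1 clk=0 r=1
  Δ1: clk:0→1
  Δ2: q:0→1
  Δ3: r:1→0
  (3Δ to stable)
t=1 Δ0: q=1 u=0 v=0 p=1 clk=1 r=0
  Δ1: clk:1→0
  (1Δ to stable)
t=2 Δ0: q=1 u=0 v=0 p=1 clk=0 r=0
  Δ1: clk:0→1
  Δ2: q:1→0
  Δ3: r:0→1
  (3Δ to stable)
t=3 Δ0: q=0 u=0 v=0 p=1 clk=1 r=1
  Δ1: clk:1→0
  (1Δ to stable)
t=4 Δ0: q=0 u=0 v=0 p=1 clk=0 r=1
  Δ1: clk:0→1
  Δ2: q:0→1
  Δ3: r:1→0
  (3Δ to stable)
t=5 Δ0: q=1 u=0 v=0 p=1 clk=1 r=0
  Δ1: clk:1→0
  (1Δ to stable)
t=6 Δ0: q=1 u=0 v=0 p=1 clk=0 r=0
  Δ1: clk:0→1
  Δ2: q:1→0
  Δ3: r:0→1
  (3Δ to stable)
t=7 Δ0: q=0 u=0 v=0 p=1 clk=1 r=1
  Δ1: clk:1→0
  (1Δ to stable)
t=8 Δ0: q=0 u=0 v=0 p=1 clk=0 r=1
  Δ1: clk:0→1
  Δ2: q:0→1
  Δ3: r:1→0
  (3Δ to stable)
t=9 Δ0: q=1 u=0 v=0 p=1 clk=1 r=0
  Δ1: clk:1→0
  (1Δ to stable)
t=10 Δ0: q=1 u=0 v=0 p=1 clk=0 r=0
  Δ1: clk:0→1
  Δ2: q:1→0
  Δ3: r:0→1
  (3Δ to stable)
t=11 Δ0: q=0 u=0 v=0 p=1 clk=1 r=1
  Δ1: clk:1→0
  (1Δ to stable)
t=12 Δ0: q=0 u=0 v=0 p=1 clk=0 r=1
  Δ1: clk:0→1
  Δ2: q:0→1
  Δ3: r:1→0
  (3Δ to stable)
t=13 Δ0: q=1 u=0 v=0 p=1 clk=1 r=0
  Δ1: clk:1→0
  (1Δ to stable)
t=14 Δ0: q=1 u=0 v=0 p=1 clk=0 r=0
  Δ1: clk:0→1
  Δ2: q:1→0
  Δ3: r:0→1
  (3Δ to stable)

1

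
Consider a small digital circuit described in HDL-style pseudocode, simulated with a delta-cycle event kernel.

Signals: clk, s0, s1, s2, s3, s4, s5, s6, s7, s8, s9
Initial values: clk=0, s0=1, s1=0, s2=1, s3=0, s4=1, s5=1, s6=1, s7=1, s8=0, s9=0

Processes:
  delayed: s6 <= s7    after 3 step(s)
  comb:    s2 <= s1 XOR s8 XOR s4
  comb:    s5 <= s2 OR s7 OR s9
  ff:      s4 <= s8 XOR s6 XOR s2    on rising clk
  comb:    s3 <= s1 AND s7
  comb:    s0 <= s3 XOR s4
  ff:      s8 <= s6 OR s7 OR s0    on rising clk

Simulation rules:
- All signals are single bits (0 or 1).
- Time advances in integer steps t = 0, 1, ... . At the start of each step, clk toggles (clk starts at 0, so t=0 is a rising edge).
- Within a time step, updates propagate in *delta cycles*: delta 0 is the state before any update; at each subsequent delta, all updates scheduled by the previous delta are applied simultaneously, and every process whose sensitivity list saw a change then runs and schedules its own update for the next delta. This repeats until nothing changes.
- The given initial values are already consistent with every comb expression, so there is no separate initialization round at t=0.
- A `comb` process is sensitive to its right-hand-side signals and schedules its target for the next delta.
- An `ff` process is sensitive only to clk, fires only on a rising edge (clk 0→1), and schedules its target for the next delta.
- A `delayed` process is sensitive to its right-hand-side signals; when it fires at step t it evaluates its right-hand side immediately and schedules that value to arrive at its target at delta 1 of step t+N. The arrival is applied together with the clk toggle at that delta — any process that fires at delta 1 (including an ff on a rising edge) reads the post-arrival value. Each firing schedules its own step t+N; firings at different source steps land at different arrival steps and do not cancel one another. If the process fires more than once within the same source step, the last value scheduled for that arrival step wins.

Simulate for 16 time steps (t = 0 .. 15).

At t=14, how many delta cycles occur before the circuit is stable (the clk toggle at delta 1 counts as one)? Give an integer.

3

[bits: s0,s9,s3,s7,s2,s5,s4,s8,s6,clk,s1]
t=0: Δ0=10011110100 Δ1=10011110110 Δ2=10011101110 Δ3=00011101110 | 3Δ
t=1: Δ0=00011101110 Δ1=00011101100 | 1Δ
t=2: Δ0=00011101100 Δ1=00011101110 Δ2=00011111110 Δ3=10010111110 | 3Δ
t=3: Δ0=10010111110 Δ1=10010111100 | 1Δ
t=4: Δ0=10010111100 Δ1=10010111110 Δ2=10010101110 Δ3=00011101110 | 3Δ
t=5: Δ0=00011101110 Δ1=00011101100 | 1Δ
t=6: Δ0=00011101100 Δ1=00011101110 Δ2=00011111110 Δ3=10010111110 | 3Δ
t=7: Δ0=10010111110 Δ1=10010111100 | 1Δ
t=8: Δ0=10010111100 Δ1=10010111110 Δ2=10010101110 Δ3=00011101110 | 3Δ
t=9: Δ0=00011101110 Δ1=00011101100 | 1Δ
t=10: Δ0=00011101100 Δ1=00011101110 Δ2=00011111110 Δ3=10010111110 | 3Δ
t=11: Δ0=10010111110 Δ1=10010111100 | 1Δ
t=12: Δ0=10010111100 Δ1=10010111110 Δ2=10010101110 Δ3=00011101110 | 3Δ
t=13: Δ0=00011101110 Δ1=00011101100 | 1Δ
t=14: Δ0=00011101100 Δ1=00011101110 Δ2=00011111110 Δ3=10010111110 | 3Δ
t=15: Δ0=10010111110 Δ1=10010111100 | 1Δ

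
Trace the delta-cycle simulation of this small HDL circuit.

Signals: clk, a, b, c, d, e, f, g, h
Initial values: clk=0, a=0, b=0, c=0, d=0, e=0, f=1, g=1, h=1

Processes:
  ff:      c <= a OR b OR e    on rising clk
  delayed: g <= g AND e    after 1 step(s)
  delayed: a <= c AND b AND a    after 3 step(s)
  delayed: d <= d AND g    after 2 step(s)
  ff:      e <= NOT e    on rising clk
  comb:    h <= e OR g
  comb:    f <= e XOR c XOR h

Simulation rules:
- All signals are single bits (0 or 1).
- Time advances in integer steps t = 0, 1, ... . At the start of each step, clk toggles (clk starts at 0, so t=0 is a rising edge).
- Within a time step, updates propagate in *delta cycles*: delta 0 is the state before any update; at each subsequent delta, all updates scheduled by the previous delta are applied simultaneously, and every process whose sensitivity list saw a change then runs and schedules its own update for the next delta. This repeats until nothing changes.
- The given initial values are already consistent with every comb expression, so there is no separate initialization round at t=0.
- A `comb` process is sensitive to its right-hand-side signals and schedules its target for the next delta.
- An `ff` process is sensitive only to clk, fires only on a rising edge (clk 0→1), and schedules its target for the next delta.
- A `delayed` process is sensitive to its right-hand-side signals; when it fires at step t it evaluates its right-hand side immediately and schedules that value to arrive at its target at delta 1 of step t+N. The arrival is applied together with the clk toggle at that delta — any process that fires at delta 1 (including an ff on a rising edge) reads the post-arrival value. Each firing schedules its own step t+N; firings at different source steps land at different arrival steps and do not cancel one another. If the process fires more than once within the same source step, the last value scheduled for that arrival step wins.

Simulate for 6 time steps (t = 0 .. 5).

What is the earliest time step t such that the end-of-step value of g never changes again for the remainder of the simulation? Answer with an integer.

[bits: f,h,clk,d,e,b,c,a,g]
t=0: Δ0=110000001 Δ1=111000001 Δ2=111010001 Δ3=011010001 | 3Δ
t=1: Δ0=011010001 Δ1=010010001 | 1Δ
t=2: Δ0=010010001 Δ1=011010001 Δ2=011000101 | 2Δ
t=3: Δ0=011000101 Δ1=010000100 Δ2=000000100 Δ3=100000100 | 3Δ
t=4: Δ0=100000100 Δ1=101000100 Δ2=101010000 Δ3=111010000 Δ4=011010000 | 4Δ
t=5: Δ0=011010000 Δ1=010010000 | 1Δ

3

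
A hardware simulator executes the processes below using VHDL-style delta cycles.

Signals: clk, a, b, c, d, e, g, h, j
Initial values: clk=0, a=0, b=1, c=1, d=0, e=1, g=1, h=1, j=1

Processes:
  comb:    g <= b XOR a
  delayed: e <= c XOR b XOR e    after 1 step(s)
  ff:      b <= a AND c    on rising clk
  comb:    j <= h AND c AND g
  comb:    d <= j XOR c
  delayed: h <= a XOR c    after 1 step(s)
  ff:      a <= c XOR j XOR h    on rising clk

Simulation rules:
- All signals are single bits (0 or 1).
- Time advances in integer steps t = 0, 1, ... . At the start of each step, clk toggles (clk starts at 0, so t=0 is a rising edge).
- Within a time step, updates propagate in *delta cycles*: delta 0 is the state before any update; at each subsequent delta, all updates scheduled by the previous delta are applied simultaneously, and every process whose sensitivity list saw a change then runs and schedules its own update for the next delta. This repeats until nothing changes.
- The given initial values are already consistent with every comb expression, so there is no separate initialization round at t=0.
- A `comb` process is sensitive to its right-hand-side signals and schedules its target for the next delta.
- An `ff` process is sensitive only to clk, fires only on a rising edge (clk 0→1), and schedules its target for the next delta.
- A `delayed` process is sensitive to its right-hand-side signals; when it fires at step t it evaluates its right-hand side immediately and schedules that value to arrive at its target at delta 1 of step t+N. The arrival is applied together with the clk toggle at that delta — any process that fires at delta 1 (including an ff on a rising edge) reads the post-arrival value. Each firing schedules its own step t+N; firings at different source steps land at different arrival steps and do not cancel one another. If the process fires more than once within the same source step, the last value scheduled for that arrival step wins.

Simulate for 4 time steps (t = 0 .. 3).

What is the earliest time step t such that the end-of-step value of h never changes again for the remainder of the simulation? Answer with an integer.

[bits: d,b,clk,j,c,g,a,h,e]
t=0: Δ0=010111011 Δ1=011111011 Δ2=001111111 | 2Δ
t=1: Δ0=001111111 Δ1=000111100 Δ2=000011100 Δ3=100011100 | 3Δ
t=2: Δ0=100011100 Δ1=101011101 Δ2=111011101 Δ3=111010101 | 3Δ
t=3: Δ0=111010101 Δ1=110010101 | 1Δ

1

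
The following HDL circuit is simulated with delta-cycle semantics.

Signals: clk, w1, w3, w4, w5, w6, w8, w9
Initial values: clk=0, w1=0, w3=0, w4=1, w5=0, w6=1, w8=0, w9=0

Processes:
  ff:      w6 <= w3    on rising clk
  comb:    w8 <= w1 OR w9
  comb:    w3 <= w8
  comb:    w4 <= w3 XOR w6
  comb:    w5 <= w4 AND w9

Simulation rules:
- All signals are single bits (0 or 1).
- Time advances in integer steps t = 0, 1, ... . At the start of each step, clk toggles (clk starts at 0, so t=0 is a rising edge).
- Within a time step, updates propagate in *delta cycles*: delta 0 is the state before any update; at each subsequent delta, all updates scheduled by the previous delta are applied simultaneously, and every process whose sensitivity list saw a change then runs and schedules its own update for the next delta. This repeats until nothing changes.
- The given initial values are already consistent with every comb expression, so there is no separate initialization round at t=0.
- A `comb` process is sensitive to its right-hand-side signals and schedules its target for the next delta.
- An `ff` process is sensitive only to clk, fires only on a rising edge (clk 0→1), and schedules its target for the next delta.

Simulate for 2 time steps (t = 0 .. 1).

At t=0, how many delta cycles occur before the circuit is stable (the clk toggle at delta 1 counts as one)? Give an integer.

3

t=0 Δ0: w9=0 w3=0 w4=1 w6=1 w5=0 w8=0 w1=0 clk=0
  Δ1: clk:0→1
  Δ2: w6:1→0
  Δ3: w4:1→0
  (3Δ to stable)
t=1 Δ0: w9=0 w3=0 w4=0 w6=0 w5=0 w8=0 w1=0 clk=1
  Δ1: clk:1→0
  (1Δ to stable)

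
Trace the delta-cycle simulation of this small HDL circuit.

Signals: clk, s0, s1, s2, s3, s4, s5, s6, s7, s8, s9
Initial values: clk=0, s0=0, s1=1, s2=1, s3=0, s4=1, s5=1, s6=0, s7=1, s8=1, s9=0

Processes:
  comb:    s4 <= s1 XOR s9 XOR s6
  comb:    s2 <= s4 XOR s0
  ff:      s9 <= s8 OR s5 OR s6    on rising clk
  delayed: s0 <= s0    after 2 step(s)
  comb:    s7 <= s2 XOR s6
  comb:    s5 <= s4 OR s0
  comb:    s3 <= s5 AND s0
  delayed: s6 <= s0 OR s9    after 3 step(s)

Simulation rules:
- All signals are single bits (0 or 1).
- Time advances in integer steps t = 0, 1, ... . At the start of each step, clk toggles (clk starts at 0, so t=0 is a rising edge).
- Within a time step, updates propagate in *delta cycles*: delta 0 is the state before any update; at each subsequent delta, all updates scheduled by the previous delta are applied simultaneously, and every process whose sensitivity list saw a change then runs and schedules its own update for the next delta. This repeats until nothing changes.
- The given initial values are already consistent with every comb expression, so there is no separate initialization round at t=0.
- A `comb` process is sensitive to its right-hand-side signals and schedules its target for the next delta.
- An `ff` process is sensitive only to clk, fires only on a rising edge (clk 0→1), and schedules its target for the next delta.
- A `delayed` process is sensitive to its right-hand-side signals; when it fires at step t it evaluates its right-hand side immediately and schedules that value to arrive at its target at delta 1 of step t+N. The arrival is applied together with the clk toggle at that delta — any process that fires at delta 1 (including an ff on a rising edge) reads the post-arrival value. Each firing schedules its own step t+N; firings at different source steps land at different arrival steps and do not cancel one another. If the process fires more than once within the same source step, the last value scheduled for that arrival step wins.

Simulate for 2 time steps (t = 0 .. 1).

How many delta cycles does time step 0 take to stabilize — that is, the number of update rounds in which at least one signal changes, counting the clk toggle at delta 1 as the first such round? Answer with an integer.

[bits: s4,s0,s3,s5,clk,s9,s7,s6,s8,s2,s1]
t=0: Δ0=10010010111 Δ1=10011010111 Δ2=10011110111 Δ3=00011110111 Δ4=00001110101 Δ5=00001100101 | 5Δ
t=1: Δ0=00001100101 Δ1=00000100101 | 1Δ

5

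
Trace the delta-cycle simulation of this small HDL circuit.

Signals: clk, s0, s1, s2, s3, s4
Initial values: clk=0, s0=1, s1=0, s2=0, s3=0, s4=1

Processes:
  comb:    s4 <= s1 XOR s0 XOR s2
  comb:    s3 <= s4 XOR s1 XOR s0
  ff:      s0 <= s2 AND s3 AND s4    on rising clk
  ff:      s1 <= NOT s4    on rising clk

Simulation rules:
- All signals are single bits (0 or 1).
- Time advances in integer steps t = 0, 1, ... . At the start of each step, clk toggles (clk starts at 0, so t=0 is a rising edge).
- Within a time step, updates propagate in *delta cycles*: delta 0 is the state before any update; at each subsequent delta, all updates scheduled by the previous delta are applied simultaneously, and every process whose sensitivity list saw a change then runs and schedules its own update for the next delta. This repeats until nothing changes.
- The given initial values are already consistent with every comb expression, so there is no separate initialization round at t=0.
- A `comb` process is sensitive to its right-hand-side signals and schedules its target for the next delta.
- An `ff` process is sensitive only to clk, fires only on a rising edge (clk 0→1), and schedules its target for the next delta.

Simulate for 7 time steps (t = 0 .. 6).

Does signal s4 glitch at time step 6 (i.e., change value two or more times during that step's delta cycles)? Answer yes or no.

no

t0.Δ0 s3=0 s0=1 clk=0 s4=1 s2=0 s1=0
t0.Δ1 s3=0 s0=1 clk=1 s4=1 s2=0 s1=0
t0.Δ2 s3=0 s0=0 clk=1 s4=1 s2=0 s1=0
t0.Δ3 s3=1 s0=0 clk=1 s4=0 s2=0 s1=0
t0.Δ4 s3=0 s0=0 clk=1 s4=0 s2=0 s1=0
t1.Δ0 s3=0 s0=0 clk=1 s4=0 s2=0 s1=0
t1.Δ1 s3=0 s0=0 clk=0 s4=0 s2=0 s1=0
t2.Δ0 s3=0 s0=0 clk=0 s4=0 s2=0 s1=0
t2.Δ1 s3=0 s0=0 clk=1 s4=0 s2=0 s1=0
t2.Δ2 s3=0 s0=0 clk=1 s4=0 s2=0 s1=1
t2.Δ3 s3=1 s0=0 clk=1 s4=1 s2=0 s1=1
t2.Δ4 s3=0 s0=0 clk=1 s4=1 s2=0 s1=1
t3.Δ0 s3=0 s0=0 clk=1 s4=1 s2=0 s1=1
t3.Δ1 s3=0 s0=0 clk=0 s4=1 s2=0 s1=1
t4.Δ0 s3=0 s0=0 clk=0 s4=1 s2=0 s1=1
t4.Δ1 s3=0 s0=0 clk=1 s4=1 s2=0 s1=1
t4.Δ2 s3=0 s0=0 clk=1 s4=1 s2=0 s1=0
t4.Δ3 s3=1 s0=0 clk=1 s4=0 s2=0 s1=0
t4.Δ4 s3=0 s0=0 clk=1 s4=0 s2=0 s1=0
t5.Δ0 s3=0 s0=0 clk=1 s4=0 s2=0 s1=0
t5.Δ1 s3=0 s0=0 clk=0 s4=0 s2=0 s1=0
t6.Δ0 s3=0 s0=0 clk=0 s4=0 s2=0 s1=0
t6.Δ1 s3=0 s0=0 clk=1 s4=0 s2=0 s1=0
t6.Δ2 s3=0 s0=0 clk=1 s4=0 s2=0 s1=1
t6.Δ3 s3=1 s0=0 clk=1 s4=1 s2=0 s1=1
t6.Δ4 s3=0 s0=0 clk=1 s4=1 s2=0 s1=1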